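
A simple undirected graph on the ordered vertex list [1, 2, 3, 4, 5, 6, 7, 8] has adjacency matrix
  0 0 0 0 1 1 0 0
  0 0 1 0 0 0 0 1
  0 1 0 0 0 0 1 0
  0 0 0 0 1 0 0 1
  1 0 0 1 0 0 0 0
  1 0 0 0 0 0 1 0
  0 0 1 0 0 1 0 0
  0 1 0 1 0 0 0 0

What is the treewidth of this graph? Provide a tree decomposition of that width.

Treewidth 2.
One optimal decomposition is:
Bags: B1 = {2, 3, 8}  B2 = {3, 4, 8}  B3 = {3, 4, 5}  B4 = {1, 3, 5}  B5 = {1, 3, 6}  B6 = {3, 6, 7}
Tree: B1–B2, B2–B3, B3–B4, B4–B5, B5–B6

Each bag holds 3 vertices, so the decomposition has width 2, which upper-bounds the treewidth. For the lower bound, G contains the cycle 3–2–8–4–5–1–6–7–3, so G is not a forest; only forests have treewidth ≤ 1, hence tw(G) ≥ 2. Combining the bounds, tw(G) = 2.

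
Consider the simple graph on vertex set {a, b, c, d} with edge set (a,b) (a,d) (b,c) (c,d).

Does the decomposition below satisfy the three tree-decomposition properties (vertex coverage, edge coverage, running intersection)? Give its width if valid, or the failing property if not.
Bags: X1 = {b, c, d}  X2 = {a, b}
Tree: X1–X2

A tree decomposition must satisfy three properties: every vertex lies in some bag; for every edge, both endpoints lie together in some bag; and for every vertex, the bags containing it form a connected subtree. Here edge (d,a) lies in no bag, so the decomposition is invalid.

No — edge (d,a) lies in no bag.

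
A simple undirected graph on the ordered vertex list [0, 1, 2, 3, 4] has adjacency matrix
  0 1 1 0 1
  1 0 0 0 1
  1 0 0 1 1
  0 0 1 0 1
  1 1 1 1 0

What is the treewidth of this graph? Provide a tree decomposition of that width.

Treewidth 2.
One such decomposition:
Bags: B1 = {0, 2, 4}  B2 = {2, 3, 4}  B3 = {0, 1, 4}
Tree: B1–B2, B1–B3

Every bag has size at most 3, so the width is 3 − 1 = 2 and tw(G) ≤ 2. On the other hand G contains the 3-clique {0, 1, 4}. A clique must lie in a single bag of any decomposition, so no decomposition can have width below 2. Therefore the treewidth is 2.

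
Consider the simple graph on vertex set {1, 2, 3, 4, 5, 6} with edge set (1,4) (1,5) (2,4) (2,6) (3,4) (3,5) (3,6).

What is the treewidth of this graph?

2

A width-2 tree decomposition is:
Bags: B1 = {1, 3, 5}  B2 = {1, 3, 4}  B3 = {3, 4, 6}  B4 = {2, 4, 6}
Tree: B1–B2, B2–B3, B3–B4
Each bag holds 3 vertices, so the decomposition has width 2, which upper-bounds the treewidth. For the lower bound, G contains the cycle 5–1–4–3–5, so G is not a forest; only forests have treewidth ≤ 1, hence tw(G) ≥ 2. Therefore the treewidth is 2.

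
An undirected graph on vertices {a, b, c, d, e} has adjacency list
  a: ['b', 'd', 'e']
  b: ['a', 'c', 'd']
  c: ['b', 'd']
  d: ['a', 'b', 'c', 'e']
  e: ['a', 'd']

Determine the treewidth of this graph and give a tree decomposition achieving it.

Each bag holds 3 vertices, so the decomposition has width 2, which upper-bounds the treewidth. On the other hand G contains the 3-clique {b, c, d}. A clique must lie in a single bag of any decomposition, so no decomposition can have width below 2. The upper and lower bounds meet at 2, so that is the treewidth.

Treewidth 2.
One such decomposition:
Bags: B1 = {a, b, d}  B2 = {a, d, e}  B3 = {b, c, d}
Tree: B1–B2, B1–B3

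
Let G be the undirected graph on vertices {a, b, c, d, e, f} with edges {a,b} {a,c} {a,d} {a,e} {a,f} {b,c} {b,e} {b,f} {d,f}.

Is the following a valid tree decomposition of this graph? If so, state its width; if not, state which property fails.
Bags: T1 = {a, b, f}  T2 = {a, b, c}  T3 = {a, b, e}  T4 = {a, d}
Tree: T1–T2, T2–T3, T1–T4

A tree decomposition must satisfy three properties: every vertex lies in some bag; for every edge, both endpoints lie together in some bag; and for every vertex, the bags containing it form a connected subtree. Here edge (f,d) lies in no bag, so the decomposition is invalid.

No — edge (f,d) lies in no bag.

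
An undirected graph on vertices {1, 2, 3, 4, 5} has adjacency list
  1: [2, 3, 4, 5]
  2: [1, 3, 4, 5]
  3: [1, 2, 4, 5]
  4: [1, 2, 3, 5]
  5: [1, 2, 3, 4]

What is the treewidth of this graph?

A width-4 tree decomposition is:
Bags: B1 = {1, 2, 3, 4, 5}
Tree: (single bag)
A single bag containing all 5 vertices is trivially a valid decomposition of width 4. For the lower bound, the 5 vertices {1, 2, 3, 4, 5} are pairwise adjacent, and any tree decomposition puts a clique entirely inside one bag — forcing width ≥ 4. Therefore the treewidth is 4.

4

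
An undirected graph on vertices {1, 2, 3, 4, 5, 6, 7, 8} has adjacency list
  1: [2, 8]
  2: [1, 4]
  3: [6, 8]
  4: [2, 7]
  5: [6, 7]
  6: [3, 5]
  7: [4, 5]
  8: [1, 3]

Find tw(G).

2

A width-2 tree decomposition is:
Bags: B1 = {3, 5, 6}  B2 = {3, 5, 7}  B3 = {3, 4, 7}  B4 = {2, 3, 4}  B5 = {1, 2, 3}  B6 = {1, 3, 8}
Tree: B1–B2, B2–B3, B3–B4, B4–B5, B5–B6
The largest bag has 3 vertices, giving width 2; this decomposition certifies tw(G) ≤ 2. The edges 3–6–5–7–4–2–1–8–3 form a cycle, so G is not a tree and its treewidth is at least 2. Therefore the treewidth is 2.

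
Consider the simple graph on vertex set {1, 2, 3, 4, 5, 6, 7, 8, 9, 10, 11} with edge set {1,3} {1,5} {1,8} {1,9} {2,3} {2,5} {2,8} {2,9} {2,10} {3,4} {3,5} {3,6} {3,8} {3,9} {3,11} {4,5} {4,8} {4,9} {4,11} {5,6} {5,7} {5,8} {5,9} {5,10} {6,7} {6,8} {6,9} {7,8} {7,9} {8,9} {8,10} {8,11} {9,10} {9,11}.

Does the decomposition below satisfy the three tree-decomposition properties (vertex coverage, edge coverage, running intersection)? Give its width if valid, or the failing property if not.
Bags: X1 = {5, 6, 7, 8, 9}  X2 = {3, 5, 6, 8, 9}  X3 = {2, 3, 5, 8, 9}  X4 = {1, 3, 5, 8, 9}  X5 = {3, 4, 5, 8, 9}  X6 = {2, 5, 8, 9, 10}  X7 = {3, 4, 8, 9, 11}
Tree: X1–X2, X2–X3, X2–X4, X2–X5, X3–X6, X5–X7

Every vertex of G appears in some bag (union = {1, 2, 3, 4, 5, 6, 7, 8, 9, 10, 11}); every edge is covered by a bag; and for each vertex v the set of bags containing v is connected in the bag tree. The decomposition is therefore valid. The largest bag has 5 vertices, so the width is 4.

Yes; width 4.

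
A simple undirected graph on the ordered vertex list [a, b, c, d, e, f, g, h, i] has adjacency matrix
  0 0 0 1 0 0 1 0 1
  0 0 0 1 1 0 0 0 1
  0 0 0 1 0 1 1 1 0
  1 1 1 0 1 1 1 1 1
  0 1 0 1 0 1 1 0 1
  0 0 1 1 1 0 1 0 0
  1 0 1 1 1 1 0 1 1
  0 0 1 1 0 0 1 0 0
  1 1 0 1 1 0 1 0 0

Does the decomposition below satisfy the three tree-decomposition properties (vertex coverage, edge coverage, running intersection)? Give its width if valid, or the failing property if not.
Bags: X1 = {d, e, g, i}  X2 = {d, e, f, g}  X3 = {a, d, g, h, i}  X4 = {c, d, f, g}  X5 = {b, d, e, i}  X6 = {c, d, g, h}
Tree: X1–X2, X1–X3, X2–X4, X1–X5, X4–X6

No — bags containing vertex h are not connected in the tree.

A tree decomposition must satisfy three properties: every vertex lies in some bag; for every edge, both endpoints lie together in some bag; and for every vertex, the bags containing it form a connected subtree. Here bags containing vertex h are not connected in the tree, so the decomposition is invalid.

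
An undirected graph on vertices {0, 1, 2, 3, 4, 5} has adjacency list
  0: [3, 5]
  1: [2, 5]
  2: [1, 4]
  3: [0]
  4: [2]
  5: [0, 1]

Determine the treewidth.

A width-1 tree decomposition is:
Bags: B1 = {0, 3}  B2 = {0, 5}  B3 = {1, 5}  B4 = {1, 2}  B5 = {2, 4}
Tree: B1–B2, B2–B3, B3–B4, B4–B5
The largest bag has 2 vertices, giving width 1; this decomposition certifies tw(G) ≤ 1. G has an edge, so its treewidth is at least 1. The upper and lower bounds meet at 1, so that is the treewidth.

1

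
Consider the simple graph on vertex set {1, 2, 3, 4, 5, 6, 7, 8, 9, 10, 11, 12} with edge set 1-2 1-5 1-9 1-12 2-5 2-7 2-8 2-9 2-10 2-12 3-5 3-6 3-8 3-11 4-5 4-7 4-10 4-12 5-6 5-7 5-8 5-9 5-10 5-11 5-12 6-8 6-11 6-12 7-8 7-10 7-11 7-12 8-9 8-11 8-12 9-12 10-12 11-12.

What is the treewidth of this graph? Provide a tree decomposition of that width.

Treewidth 4.
One optimal decomposition is:
Bags: B1 = {2, 5, 7, 8, 12}  B2 = {2, 5, 7, 10, 12}  B3 = {4, 5, 7, 10, 12}  B4 = {2, 5, 8, 9, 12}  B5 = {5, 7, 8, 11, 12}  B6 = {5, 6, 8, 11, 12}  B7 = {3, 5, 6, 8, 11}  B8 = {1, 2, 5, 9, 12}
Tree: B1–B2, B2–B3, B1–B4, B1–B5, B5–B6, B6–B7, B4–B8

The largest bag has 5 vertices, giving width 4; this decomposition certifies tw(G) ≤ 4. For the lower bound, the 5 vertices {3, 5, 6, 8, 11} are pairwise adjacent, and any tree decomposition puts a clique entirely inside one bag — forcing width ≥ 4. Therefore the treewidth is 4.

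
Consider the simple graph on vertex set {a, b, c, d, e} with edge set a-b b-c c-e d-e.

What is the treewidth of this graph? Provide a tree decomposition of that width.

Every bag has size at most 2, so the width is 2 − 1 = 1 and tw(G) ≤ 1. Since G has at least one edge (e.g. d–e), it is not an edgeless graph, so tw(G) ≥ 1. Therefore the treewidth is 1.

Treewidth 1.
One such decomposition:
Bags: B1 = {d, e}  B2 = {c, e}  B3 = {b, c}  B4 = {a, b}
Tree: B1–B2, B2–B3, B3–B4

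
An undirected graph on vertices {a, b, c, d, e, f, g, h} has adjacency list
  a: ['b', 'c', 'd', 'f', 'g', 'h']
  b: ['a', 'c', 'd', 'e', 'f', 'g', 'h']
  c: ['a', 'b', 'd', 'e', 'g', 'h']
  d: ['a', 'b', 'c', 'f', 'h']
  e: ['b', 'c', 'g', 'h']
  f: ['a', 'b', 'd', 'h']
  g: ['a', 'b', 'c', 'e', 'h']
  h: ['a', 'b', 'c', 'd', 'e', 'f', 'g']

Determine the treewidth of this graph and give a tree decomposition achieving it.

Treewidth 4.
Bags: B1 = {a, b, c, g, h}  B2 = {b, c, e, g, h}  B3 = {a, b, c, d, h}  B4 = {a, b, d, f, h}
Tree: B1–B2, B1–B3, B3–B4

Every bag has size at most 5, so the width is 5 − 1 = 4 and tw(G) ≤ 4. For the lower bound, the 5 vertices {b, c, e, g, h} are pairwise adjacent, and any tree decomposition puts a clique entirely inside one bag — forcing width ≥ 4. The upper and lower bounds meet at 4, so that is the treewidth.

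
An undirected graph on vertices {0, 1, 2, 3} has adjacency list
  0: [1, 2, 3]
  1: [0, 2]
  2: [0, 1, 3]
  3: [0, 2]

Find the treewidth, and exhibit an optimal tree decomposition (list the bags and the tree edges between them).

Treewidth 2.
Bags: B1 = {0, 2, 3}  B2 = {0, 1, 2}
Tree: B1–B2

Each bag holds 3 vertices, so the decomposition has width 2, which upper-bounds the treewidth. Conversely, {0, 1, 2} is a clique of size 3, and the vertices of any clique must share a bag in every tree decomposition; so some bag has ≥ 3 vertices and tw(G) ≥ 2. Hence tw(G) = 2 exactly.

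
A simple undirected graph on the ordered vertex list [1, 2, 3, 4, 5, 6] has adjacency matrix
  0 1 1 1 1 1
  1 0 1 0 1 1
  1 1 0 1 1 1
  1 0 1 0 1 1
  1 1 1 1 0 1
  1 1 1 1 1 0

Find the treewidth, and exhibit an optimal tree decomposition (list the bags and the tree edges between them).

Treewidth 4.
Bags: B1 = {1, 3, 4, 5, 6}  B2 = {1, 2, 3, 5, 6}
Tree: B1–B2

Each bag holds 5 vertices, so the decomposition has width 4, which upper-bounds the treewidth. For the lower bound, the 5 vertices {1, 2, 3, 5, 6} are pairwise adjacent, and any tree decomposition puts a clique entirely inside one bag — forcing width ≥ 4. Combining the bounds, tw(G) = 4.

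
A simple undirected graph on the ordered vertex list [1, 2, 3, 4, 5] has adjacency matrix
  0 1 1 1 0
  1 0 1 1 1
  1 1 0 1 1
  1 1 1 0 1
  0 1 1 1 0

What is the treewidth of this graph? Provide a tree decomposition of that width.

Each bag holds 4 vertices, so the decomposition has width 3, which upper-bounds the treewidth. On the other hand G contains the 4-clique {1, 2, 3, 4}. A clique must lie in a single bag of any decomposition, so no decomposition can have width below 3. Combining the bounds, tw(G) = 3.

Treewidth 3.
Bags: B1 = {2, 3, 4, 5}  B2 = {1, 2, 3, 4}
Tree: B1–B2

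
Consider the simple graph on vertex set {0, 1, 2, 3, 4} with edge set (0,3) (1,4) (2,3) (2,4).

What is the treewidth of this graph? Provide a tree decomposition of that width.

Treewidth 1.
One such decomposition:
Bags: B1 = {1, 4}  B2 = {2, 4}  B3 = {2, 3}  B4 = {0, 3}
Tree: B1–B2, B2–B3, B3–B4

The largest bag has 2 vertices, giving width 1; this decomposition certifies tw(G) ≤ 1. G has an edge, so its treewidth is at least 1. Therefore the treewidth is 1.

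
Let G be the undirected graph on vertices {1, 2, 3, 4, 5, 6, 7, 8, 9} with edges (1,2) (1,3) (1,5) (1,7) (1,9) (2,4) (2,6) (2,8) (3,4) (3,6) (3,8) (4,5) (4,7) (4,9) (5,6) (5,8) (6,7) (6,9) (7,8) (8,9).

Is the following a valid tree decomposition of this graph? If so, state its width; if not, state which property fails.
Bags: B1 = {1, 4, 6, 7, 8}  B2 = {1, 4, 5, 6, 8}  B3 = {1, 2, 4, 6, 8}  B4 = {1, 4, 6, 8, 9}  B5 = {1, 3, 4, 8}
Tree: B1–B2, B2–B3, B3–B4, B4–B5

A tree decomposition must satisfy three properties: every vertex lies in some bag; for every edge, both endpoints lie together in some bag; and for every vertex, the bags containing it form a connected subtree. Here edge (6,3) lies in no bag, so the decomposition is invalid.

No — edge (6,3) lies in no bag.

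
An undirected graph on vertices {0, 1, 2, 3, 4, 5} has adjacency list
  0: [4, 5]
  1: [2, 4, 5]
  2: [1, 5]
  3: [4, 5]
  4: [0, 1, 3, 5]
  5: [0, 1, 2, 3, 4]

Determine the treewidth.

A width-2 tree decomposition is:
Bags: B1 = {1, 4, 5}  B2 = {1, 2, 5}  B3 = {3, 4, 5}  B4 = {0, 4, 5}
Tree: B1–B2, B1–B3, B3–B4
The largest bag has 3 vertices, giving width 2; this decomposition certifies tw(G) ≤ 2. Conversely, {1, 2, 5} is a clique of size 3, and the vertices of any clique must share a bag in every tree decomposition; so some bag has ≥ 3 vertices and tw(G) ≥ 2. Combining the bounds, tw(G) = 2.

2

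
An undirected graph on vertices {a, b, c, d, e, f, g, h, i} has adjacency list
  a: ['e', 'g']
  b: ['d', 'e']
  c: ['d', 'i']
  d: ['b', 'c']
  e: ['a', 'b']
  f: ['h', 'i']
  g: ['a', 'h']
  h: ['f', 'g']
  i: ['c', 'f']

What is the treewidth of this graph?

2

A width-2 tree decomposition is:
Bags: B1 = {a, b, e}  B2 = {a, b, g}  B3 = {b, g, h}  B4 = {b, f, h}  B5 = {b, f, i}  B6 = {b, c, i}  B7 = {b, c, d}
Tree: B1–B2, B2–B3, B3–B4, B4–B5, B5–B6, B6–B7
The largest bag has 3 vertices, giving width 2; this decomposition certifies tw(G) ≤ 2. For the lower bound, G contains the cycle b–e–a–g–h–f–i–c–d–b, so G is not a forest; only forests have treewidth ≤ 1, hence tw(G) ≥ 2. Hence tw(G) = 2 exactly.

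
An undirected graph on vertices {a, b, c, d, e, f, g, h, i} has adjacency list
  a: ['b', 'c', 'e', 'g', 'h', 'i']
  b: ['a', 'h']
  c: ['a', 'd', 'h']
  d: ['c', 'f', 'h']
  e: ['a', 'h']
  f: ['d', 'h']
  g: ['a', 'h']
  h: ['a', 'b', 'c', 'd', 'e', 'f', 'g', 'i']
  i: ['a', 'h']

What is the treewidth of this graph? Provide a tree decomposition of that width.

Every bag has size at most 3, so the width is 3 − 1 = 2 and tw(G) ≤ 2. For the lower bound, the 3 vertices {c, d, h} are pairwise adjacent, and any tree decomposition puts a clique entirely inside one bag — forcing width ≥ 2. Therefore the treewidth is 2.

Treewidth 2.
One optimal decomposition is:
Bags: B1 = {a, b, h}  B2 = {a, c, h}  B3 = {a, h, i}  B4 = {a, g, h}  B5 = {c, d, h}  B6 = {a, e, h}  B7 = {d, f, h}
Tree: B1–B2, B1–B3, B3–B4, B2–B5, B4–B6, B5–B7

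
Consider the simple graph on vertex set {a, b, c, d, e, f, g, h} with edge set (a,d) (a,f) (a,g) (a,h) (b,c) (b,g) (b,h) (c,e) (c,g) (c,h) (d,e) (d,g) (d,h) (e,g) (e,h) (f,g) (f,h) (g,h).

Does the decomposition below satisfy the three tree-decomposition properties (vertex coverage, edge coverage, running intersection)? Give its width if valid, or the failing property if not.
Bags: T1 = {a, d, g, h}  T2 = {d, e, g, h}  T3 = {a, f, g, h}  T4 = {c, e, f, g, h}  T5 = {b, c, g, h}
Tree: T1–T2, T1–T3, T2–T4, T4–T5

A tree decomposition must satisfy three properties: every vertex lies in some bag; for every edge, both endpoints lie together in some bag; and for every vertex, the bags containing it form a connected subtree. Here bags containing vertex f are not connected in the tree, so the decomposition is invalid.

No — bags containing vertex f are not connected in the tree.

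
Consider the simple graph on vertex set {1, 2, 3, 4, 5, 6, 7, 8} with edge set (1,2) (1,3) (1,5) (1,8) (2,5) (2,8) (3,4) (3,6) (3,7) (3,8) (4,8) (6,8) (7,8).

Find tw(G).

2

A width-2 tree decomposition is:
Bags: B1 = {1, 2, 8}  B2 = {1, 3, 8}  B3 = {1, 2, 5}  B4 = {3, 6, 8}  B5 = {3, 4, 8}  B6 = {3, 7, 8}
Tree: B1–B2, B1–B3, B2–B4, B4–B5, B2–B6
The largest bag has 3 vertices, giving width 2; this decomposition certifies tw(G) ≤ 2. Conversely, {1, 2, 8} is a clique of size 3, and the vertices of any clique must share a bag in every tree decomposition; so some bag has ≥ 3 vertices and tw(G) ≥ 2. The upper and lower bounds meet at 2, so that is the treewidth.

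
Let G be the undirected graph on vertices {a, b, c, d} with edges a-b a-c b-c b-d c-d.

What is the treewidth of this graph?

A width-2 tree decomposition is:
Bags: B1 = {b, c, d}  B2 = {a, b, c}
Tree: B1–B2
The largest bag has 3 vertices, giving width 2; this decomposition certifies tw(G) ≤ 2. For the lower bound, the 3 vertices {b, c, d} are pairwise adjacent, and any tree decomposition puts a clique entirely inside one bag — forcing width ≥ 2. Combining the bounds, tw(G) = 2.

2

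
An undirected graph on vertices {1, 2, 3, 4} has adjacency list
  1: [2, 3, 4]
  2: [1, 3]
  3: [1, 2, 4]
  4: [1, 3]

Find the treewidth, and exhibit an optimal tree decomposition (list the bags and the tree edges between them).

Every bag has size at most 3, so the width is 3 − 1 = 2 and tw(G) ≤ 2. Conversely, {1, 2, 3} is a clique of size 3, and the vertices of any clique must share a bag in every tree decomposition; so some bag has ≥ 3 vertices and tw(G) ≥ 2. Therefore the treewidth is 2.

Treewidth 2.
One such decomposition:
Bags: B1 = {1, 2, 3}  B2 = {1, 3, 4}
Tree: B1–B2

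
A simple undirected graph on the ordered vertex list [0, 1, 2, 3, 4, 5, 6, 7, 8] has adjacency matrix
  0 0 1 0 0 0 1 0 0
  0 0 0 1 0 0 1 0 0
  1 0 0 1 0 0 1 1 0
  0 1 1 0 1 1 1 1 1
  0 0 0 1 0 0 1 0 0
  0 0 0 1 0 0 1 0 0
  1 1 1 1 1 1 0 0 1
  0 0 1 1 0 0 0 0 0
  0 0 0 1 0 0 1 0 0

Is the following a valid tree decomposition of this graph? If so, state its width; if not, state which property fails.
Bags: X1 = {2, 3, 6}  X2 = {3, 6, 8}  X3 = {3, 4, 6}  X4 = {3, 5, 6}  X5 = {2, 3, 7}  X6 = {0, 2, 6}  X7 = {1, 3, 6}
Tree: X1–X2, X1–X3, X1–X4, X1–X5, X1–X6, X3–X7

Every vertex of G appears in some bag (union = {0, 1, 2, 3, 4, 5, 6, 7, 8}); every edge is covered by a bag; and for each vertex v the set of bags containing v is connected in the bag tree. The decomposition is therefore valid. The largest bag has 3 vertices, so the width is 2.

Yes; width 2.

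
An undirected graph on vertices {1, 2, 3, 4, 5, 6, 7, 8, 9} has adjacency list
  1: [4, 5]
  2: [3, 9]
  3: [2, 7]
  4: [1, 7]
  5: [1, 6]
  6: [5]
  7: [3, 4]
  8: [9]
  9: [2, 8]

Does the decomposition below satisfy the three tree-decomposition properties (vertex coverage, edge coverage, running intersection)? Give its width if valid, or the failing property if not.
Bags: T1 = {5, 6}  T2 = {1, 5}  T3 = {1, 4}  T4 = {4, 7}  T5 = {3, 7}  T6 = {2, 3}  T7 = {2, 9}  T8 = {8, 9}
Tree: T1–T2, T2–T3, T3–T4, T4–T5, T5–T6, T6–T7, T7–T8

Yes; width 1.

Every vertex of G appears in some bag (union = {1, 2, 3, 4, 5, 6, 7, 8, 9}); every edge is covered by a bag; and for each vertex v the set of bags containing v is connected in the bag tree. The decomposition is therefore valid. The largest bag has 2 vertices, so the width is 1.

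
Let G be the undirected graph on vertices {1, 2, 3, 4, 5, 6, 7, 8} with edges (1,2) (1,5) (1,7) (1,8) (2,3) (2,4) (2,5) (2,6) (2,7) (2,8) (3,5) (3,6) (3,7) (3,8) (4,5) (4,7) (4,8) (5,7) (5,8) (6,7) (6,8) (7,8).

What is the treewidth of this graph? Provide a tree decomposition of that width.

Each bag holds 5 vertices, so the decomposition has width 4, which upper-bounds the treewidth. Conversely, {1, 2, 5, 7, 8} is a clique of size 5, and the vertices of any clique must share a bag in every tree decomposition; so some bag has ≥ 5 vertices and tw(G) ≥ 4. Therefore the treewidth is 4.

Treewidth 4.
One optimal decomposition is:
Bags: B1 = {2, 3, 5, 7, 8}  B2 = {2, 4, 5, 7, 8}  B3 = {2, 3, 6, 7, 8}  B4 = {1, 2, 5, 7, 8}
Tree: B1–B2, B1–B3, B1–B4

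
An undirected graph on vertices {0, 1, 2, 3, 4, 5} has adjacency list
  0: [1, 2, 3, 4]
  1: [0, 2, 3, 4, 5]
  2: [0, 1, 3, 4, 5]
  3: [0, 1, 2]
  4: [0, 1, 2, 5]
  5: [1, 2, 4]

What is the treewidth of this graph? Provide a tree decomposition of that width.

Every bag has size at most 4, so the width is 4 − 1 = 3 and tw(G) ≤ 3. On the other hand G contains the 4-clique {0, 1, 2, 3}. A clique must lie in a single bag of any decomposition, so no decomposition can have width below 3. The upper and lower bounds meet at 3, so that is the treewidth.

Treewidth 3.
Bags: B1 = {0, 1, 2, 3}  B2 = {0, 1, 2, 4}  B3 = {1, 2, 4, 5}
Tree: B1–B2, B2–B3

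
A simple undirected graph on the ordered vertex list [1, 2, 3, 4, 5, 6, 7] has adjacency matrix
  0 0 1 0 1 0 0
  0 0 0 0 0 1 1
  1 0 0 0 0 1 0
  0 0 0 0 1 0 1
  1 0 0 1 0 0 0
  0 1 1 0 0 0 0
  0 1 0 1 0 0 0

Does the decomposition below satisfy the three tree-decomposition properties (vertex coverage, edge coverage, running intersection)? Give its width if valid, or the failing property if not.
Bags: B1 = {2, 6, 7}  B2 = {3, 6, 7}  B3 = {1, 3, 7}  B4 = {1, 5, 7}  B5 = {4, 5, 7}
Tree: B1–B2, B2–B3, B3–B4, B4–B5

Every vertex of G appears in some bag (union = {1, 2, 3, 4, 5, 6, 7}); every edge is covered by a bag; and for each vertex v the set of bags containing v is connected in the bag tree. The decomposition is therefore valid. The largest bag has 3 vertices, so the width is 2.

Yes; width 2.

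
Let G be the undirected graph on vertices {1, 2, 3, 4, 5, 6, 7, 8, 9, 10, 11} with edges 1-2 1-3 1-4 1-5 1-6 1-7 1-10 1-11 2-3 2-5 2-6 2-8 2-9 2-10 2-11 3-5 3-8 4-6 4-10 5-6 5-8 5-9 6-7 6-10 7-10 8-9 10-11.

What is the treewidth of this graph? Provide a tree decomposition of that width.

Every bag has size at most 4, so the width is 4 − 1 = 3 and tw(G) ≤ 3. Conversely, {2, 5, 8, 9} is a clique of size 4, and the vertices of any clique must share a bag in every tree decomposition; so some bag has ≥ 4 vertices and tw(G) ≥ 3. Hence tw(G) = 3 exactly.

Treewidth 3.
One such decomposition:
Bags: B1 = {1, 2, 6, 10}  B2 = {1, 2, 5, 6}  B3 = {1, 6, 7, 10}  B4 = {1, 2, 10, 11}  B5 = {1, 4, 6, 10}  B6 = {1, 2, 3, 5}  B7 = {2, 3, 5, 8}  B8 = {2, 5, 8, 9}
Tree: B1–B2, B1–B3, B1–B4, B1–B5, B2–B6, B6–B7, B7–B8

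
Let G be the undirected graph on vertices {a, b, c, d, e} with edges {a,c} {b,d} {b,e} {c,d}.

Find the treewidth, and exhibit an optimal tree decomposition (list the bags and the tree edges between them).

Each bag holds 2 vertices, so the decomposition has width 1, which upper-bounds the treewidth. Since G has at least one edge (e.g. e–b), it is not an edgeless graph, so tw(G) ≥ 1. Hence tw(G) = 1 exactly.

Treewidth 1.
Bags: B1 = {b, e}  B2 = {b, d}  B3 = {c, d}  B4 = {a, c}
Tree: B1–B2, B2–B3, B3–B4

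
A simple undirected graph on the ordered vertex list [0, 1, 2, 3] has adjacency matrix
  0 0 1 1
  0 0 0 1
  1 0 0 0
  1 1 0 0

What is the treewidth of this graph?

A width-1 tree decomposition is:
Bags: B1 = {1, 3}  B2 = {0, 3}  B3 = {0, 2}
Tree: B1–B2, B2–B3
Each bag holds 2 vertices, so the decomposition has width 1, which upper-bounds the treewidth. G has an edge, so its treewidth is at least 1. Combining the bounds, tw(G) = 1.

1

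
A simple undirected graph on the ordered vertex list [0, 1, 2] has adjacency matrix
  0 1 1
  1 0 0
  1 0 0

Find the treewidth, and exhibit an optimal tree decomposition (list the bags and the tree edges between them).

Treewidth 1.
One optimal decomposition is:
Bags: B1 = {0, 1}  B2 = {0, 2}
Tree: B1–B2

The largest bag has 2 vertices, giving width 1; this decomposition certifies tw(G) ≤ 1. G has an edge, so its treewidth is at least 1. Hence tw(G) = 1 exactly.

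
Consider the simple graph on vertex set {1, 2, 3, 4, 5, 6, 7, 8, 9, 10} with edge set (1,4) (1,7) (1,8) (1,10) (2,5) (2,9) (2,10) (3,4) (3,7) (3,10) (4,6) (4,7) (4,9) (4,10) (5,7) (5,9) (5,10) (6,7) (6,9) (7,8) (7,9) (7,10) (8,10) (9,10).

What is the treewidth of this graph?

3

A width-3 tree decomposition is:
Bags: B1 = {4, 7, 9, 10}  B2 = {5, 7, 9, 10}  B3 = {4, 6, 7, 9}  B4 = {3, 4, 7, 10}  B5 = {1, 4, 7, 10}  B6 = {1, 7, 8, 10}  B7 = {2, 5, 9, 10}
Tree: B1–B2, B1–B3, B1–B4, B1–B5, B5–B6, B2–B7
Every bag has size at most 4, so the width is 4 − 1 = 3 and tw(G) ≤ 3. On the other hand G contains the 4-clique {2, 5, 9, 10}. A clique must lie in a single bag of any decomposition, so no decomposition can have width below 3. Hence tw(G) = 3 exactly.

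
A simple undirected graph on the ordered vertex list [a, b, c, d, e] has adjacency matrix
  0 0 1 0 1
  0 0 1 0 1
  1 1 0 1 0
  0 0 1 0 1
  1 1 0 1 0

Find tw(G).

A width-2 tree decomposition is:
Bags: B1 = {a, c, e}  B2 = {c, d, e}  B3 = {b, c, e}
Tree: B1–B2, B2–B3
Each bag holds 3 vertices, so the decomposition has width 2, which upper-bounds the treewidth. Since e–a–c–d–e is a cycle in G, G is not acyclic. Forests are exactly the graphs of treewidth ≤ 1, so tw(G) ≥ 2. Hence tw(G) = 2 exactly.

2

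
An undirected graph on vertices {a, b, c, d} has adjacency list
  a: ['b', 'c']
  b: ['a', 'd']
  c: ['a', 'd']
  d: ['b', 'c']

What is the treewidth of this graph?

2

A width-2 tree decomposition is:
Bags: B1 = {a, b, d}  B2 = {a, c, d}
Tree: B1–B2
Every bag has size at most 3, so the width is 3 − 1 = 2 and tw(G) ≤ 2. For the lower bound, G contains the cycle d–b–a–c–d, so G is not a forest; only forests have treewidth ≤ 1, hence tw(G) ≥ 2. Therefore the treewidth is 2.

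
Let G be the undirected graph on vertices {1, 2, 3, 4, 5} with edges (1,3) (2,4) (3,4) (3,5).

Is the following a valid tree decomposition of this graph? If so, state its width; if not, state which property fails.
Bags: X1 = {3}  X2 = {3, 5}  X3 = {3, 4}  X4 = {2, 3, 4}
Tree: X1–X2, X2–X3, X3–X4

A tree decomposition must satisfy three properties: every vertex lies in some bag; for every edge, both endpoints lie together in some bag; and for every vertex, the bags containing it form a connected subtree. Here vertex 1 appears in no bag, so the decomposition is invalid.

No — vertex 1 appears in no bag.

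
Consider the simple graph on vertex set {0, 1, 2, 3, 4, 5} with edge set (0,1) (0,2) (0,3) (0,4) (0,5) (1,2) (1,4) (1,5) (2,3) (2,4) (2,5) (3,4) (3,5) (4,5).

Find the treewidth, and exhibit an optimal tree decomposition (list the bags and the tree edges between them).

Treewidth 4.
One such decomposition:
Bags: B1 = {0, 1, 2, 4, 5}  B2 = {0, 2, 3, 4, 5}
Tree: B1–B2

The largest bag has 5 vertices, giving width 4; this decomposition certifies tw(G) ≤ 4. For the lower bound, the 5 vertices {0, 1, 2, 4, 5} are pairwise adjacent, and any tree decomposition puts a clique entirely inside one bag — forcing width ≥ 4. The upper and lower bounds meet at 4, so that is the treewidth.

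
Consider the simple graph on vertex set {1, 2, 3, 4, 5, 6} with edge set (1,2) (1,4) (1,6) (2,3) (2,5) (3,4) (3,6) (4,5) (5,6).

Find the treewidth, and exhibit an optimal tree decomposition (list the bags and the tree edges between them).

Every bag has size at most 4, so the width is 4 − 1 = 3 and tw(G) ≤ 3. For the lower bound: the 4 vertex sets {3,6}, {4,5}, {1}, {2} are disjoint, each induces a connected subgraph, and every pair is joined by at least one edge of G. Contracting each set to a single vertex therefore yields K_{4} as a minor, and since treewidth is minor-monotone, tw(G) ≥ tw(K_{4}) = 3. The upper and lower bounds meet at 3, so that is the treewidth.

Treewidth 3.
One optimal decomposition is:
Bags: B1 = {1, 3, 5, 6}  B2 = {1, 3, 4, 5}  B3 = {1, 2, 3, 5}
Tree: B1–B2, B2–B3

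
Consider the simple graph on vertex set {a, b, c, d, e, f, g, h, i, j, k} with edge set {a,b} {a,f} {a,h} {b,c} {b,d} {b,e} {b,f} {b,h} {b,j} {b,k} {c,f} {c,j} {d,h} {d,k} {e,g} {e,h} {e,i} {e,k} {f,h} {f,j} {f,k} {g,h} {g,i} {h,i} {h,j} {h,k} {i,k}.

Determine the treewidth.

A width-3 tree decomposition is:
Bags: B1 = {b, f, h, k}  B2 = {b, e, h, k}  B3 = {b, d, h, k}  B4 = {a, b, f, h}  B5 = {b, f, h, j}  B6 = {b, c, f, j}  B7 = {e, h, i, k}  B8 = {e, g, h, i}
Tree: B1–B2, B2–B3, B1–B4, B4–B5, B5–B6, B2–B7, B7–B8
The largest bag has 4 vertices, giving width 3; this decomposition certifies tw(G) ≤ 3. For the lower bound, the 4 vertices {e, g, h, i} are pairwise adjacent, and any tree decomposition puts a clique entirely inside one bag — forcing width ≥ 3. The upper and lower bounds meet at 3, so that is the treewidth.

3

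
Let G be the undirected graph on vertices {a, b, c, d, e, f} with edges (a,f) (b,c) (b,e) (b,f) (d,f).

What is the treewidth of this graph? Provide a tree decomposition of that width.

Treewidth 1.
One such decomposition:
Bags: B1 = {d, f}  B2 = {b, f}  B3 = {a, f}  B4 = {b, c}  B5 = {b, e}
Tree: B1–B2, B2–B3, B2–B4, B4–B5

The largest bag has 2 vertices, giving width 1; this decomposition certifies tw(G) ≤ 1. G has an edge, so its treewidth is at least 1. Hence tw(G) = 1 exactly.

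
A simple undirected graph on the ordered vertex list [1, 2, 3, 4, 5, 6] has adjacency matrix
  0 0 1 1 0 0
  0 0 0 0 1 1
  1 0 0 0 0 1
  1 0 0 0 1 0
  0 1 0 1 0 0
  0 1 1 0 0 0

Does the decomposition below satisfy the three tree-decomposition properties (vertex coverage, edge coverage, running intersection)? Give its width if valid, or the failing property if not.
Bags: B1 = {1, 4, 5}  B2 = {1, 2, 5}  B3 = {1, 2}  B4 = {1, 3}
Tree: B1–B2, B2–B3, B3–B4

No — vertex 6 appears in no bag.

A tree decomposition must satisfy three properties: every vertex lies in some bag; for every edge, both endpoints lie together in some bag; and for every vertex, the bags containing it form a connected subtree. Here vertex 6 appears in no bag, so the decomposition is invalid.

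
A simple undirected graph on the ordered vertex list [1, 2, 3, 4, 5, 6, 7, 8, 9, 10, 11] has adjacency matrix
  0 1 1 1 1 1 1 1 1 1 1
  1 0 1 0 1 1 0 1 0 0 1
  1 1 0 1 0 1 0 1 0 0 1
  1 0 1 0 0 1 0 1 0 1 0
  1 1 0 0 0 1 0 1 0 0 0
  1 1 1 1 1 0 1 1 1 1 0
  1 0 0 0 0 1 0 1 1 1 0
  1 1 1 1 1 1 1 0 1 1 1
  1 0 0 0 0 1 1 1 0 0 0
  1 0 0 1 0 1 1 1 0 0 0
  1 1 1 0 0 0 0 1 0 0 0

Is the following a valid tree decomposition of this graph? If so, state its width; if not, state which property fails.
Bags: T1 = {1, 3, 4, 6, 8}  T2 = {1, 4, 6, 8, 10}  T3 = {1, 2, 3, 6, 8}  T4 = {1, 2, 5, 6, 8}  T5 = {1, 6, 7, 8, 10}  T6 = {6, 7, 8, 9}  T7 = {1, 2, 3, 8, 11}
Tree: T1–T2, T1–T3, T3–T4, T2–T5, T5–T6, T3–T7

A tree decomposition must satisfy three properties: every vertex lies in some bag; for every edge, both endpoints lie together in some bag; and for every vertex, the bags containing it form a connected subtree. Here edge (1,9) lies in no bag, so the decomposition is invalid.

No — edge (1,9) lies in no bag.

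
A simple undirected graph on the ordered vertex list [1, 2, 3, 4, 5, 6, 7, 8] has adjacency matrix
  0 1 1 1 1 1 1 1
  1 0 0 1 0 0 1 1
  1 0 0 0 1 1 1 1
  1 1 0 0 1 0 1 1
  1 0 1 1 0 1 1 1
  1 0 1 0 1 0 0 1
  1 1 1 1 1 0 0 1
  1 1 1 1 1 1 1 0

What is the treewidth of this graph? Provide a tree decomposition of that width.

Treewidth 4.
Bags: B1 = {1, 4, 5, 7, 8}  B2 = {1, 3, 5, 7, 8}  B3 = {1, 3, 5, 6, 8}  B4 = {1, 2, 4, 7, 8}
Tree: B1–B2, B2–B3, B1–B4

Each bag holds 5 vertices, so the decomposition has width 4, which upper-bounds the treewidth. For the lower bound, the 5 vertices {1, 2, 4, 7, 8} are pairwise adjacent, and any tree decomposition puts a clique entirely inside one bag — forcing width ≥ 4. Therefore the treewidth is 4.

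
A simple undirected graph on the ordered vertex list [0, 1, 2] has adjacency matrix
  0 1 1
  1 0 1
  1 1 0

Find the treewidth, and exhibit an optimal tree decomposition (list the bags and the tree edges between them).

A single bag containing all 3 vertices is trivially a valid decomposition of width 2. For the lower bound, the 3 vertices {0, 1, 2} are pairwise adjacent, and any tree decomposition puts a clique entirely inside one bag — forcing width ≥ 2. The upper and lower bounds meet at 2, so that is the treewidth.

Treewidth 2.
One optimal decomposition is:
Bags: B1 = {0, 1, 2}
Tree: (single bag)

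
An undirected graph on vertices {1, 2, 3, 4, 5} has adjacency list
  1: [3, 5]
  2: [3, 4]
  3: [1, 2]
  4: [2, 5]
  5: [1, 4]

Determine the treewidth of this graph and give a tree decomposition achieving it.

Treewidth 2.
Bags: B1 = {1, 3, 5}  B2 = {2, 3, 5}  B3 = {2, 4, 5}
Tree: B1–B2, B2–B3

Each bag holds 3 vertices, so the decomposition has width 2, which upper-bounds the treewidth. The edges 5–1–3–2–4–5 form a cycle, so G is not a tree and its treewidth is at least 2. Combining the bounds, tw(G) = 2.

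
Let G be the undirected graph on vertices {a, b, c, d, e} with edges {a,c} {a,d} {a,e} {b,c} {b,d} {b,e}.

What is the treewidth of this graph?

2

A width-2 tree decomposition is:
Bags: B1 = {a, b, d}  B2 = {a, b, e}  B3 = {a, b, c}
Tree: B1–B2, B2–B3
Each bag holds 3 vertices, so the decomposition has width 2, which upper-bounds the treewidth. Since a–d–b–e–a is a cycle in G, G is not acyclic. Forests are exactly the graphs of treewidth ≤ 1, so tw(G) ≥ 2. Combining the bounds, tw(G) = 2.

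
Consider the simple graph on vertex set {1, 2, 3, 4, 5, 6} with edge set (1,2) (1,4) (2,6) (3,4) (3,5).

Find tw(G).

1

A width-1 tree decomposition is:
Bags: B1 = {2, 6}  B2 = {1, 2}  B3 = {1, 4}  B4 = {3, 4}  B5 = {3, 5}
Tree: B1–B2, B2–B3, B3–B4, B4–B5
The largest bag has 2 vertices, giving width 1; this decomposition certifies tw(G) ≤ 1. Since G has at least one edge (e.g. 6–2), it is not an edgeless graph, so tw(G) ≥ 1. Hence tw(G) = 1 exactly.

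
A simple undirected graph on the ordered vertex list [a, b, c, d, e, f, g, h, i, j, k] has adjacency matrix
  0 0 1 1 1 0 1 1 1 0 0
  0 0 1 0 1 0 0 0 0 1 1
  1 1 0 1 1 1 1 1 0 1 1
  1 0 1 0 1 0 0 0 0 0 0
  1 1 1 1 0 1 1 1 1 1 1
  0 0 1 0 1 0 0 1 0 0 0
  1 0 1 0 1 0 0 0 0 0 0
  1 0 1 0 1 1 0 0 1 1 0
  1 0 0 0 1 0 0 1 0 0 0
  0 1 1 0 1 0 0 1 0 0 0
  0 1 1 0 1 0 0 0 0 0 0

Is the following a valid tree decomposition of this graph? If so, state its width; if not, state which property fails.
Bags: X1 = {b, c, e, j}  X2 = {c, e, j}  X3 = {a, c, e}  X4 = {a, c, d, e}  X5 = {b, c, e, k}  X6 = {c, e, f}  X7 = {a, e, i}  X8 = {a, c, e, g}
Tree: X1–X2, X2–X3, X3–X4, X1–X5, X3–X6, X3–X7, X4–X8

No — vertex h appears in no bag.

A tree decomposition must satisfy three properties: every vertex lies in some bag; for every edge, both endpoints lie together in some bag; and for every vertex, the bags containing it form a connected subtree. Here vertex h appears in no bag, so the decomposition is invalid.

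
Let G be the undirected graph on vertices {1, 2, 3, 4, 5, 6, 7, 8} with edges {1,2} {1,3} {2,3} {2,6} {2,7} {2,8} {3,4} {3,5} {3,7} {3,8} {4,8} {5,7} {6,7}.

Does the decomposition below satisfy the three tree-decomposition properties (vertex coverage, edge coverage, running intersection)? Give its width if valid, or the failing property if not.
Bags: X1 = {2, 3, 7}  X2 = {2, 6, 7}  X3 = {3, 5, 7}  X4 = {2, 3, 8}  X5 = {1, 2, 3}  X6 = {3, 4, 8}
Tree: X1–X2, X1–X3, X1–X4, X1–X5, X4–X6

Yes; width 2.

Every vertex of G appears in some bag (union = {1, 2, 3, 4, 5, 6, 7, 8}); every edge is covered by a bag; and for each vertex v the set of bags containing v is connected in the bag tree. The decomposition is therefore valid. The largest bag has 3 vertices, so the width is 2.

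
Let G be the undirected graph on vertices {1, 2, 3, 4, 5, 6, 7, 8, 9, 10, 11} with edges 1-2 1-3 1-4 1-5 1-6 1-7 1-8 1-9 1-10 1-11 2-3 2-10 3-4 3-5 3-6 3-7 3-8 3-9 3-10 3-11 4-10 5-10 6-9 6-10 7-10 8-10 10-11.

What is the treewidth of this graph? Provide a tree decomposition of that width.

Each bag holds 4 vertices, so the decomposition has width 3, which upper-bounds the treewidth. For the lower bound, the 4 vertices {1, 3, 6, 9} are pairwise adjacent, and any tree decomposition puts a clique entirely inside one bag — forcing width ≥ 3. Combining the bounds, tw(G) = 3.

Treewidth 3.
One optimal decomposition is:
Bags: B1 = {1, 2, 3, 10}  B2 = {1, 3, 4, 10}  B3 = {1, 3, 8, 10}  B4 = {1, 3, 6, 10}  B5 = {1, 3, 7, 10}  B6 = {1, 3, 6, 9}  B7 = {1, 3, 5, 10}  B8 = {1, 3, 10, 11}
Tree: B1–B2, B2–B3, B3–B4, B2–B5, B4–B6, B2–B7, B1–B8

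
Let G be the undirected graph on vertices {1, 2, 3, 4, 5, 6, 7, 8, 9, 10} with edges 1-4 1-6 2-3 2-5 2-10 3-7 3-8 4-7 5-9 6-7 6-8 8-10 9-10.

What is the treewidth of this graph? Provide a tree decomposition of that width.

Treewidth 2.
One optimal decomposition is:
Bags: B1 = {1, 4, 6}  B2 = {4, 6, 7}  B3 = {6, 7, 8}  B4 = {3, 7, 8}  B5 = {3, 8, 10}  B6 = {2, 3, 10}  B7 = {2, 9, 10}  B8 = {2, 5, 9}
Tree: B1–B2, B2–B3, B3–B4, B4–B5, B5–B6, B6–B7, B7–B8

Each bag holds 3 vertices, so the decomposition has width 2, which upper-bounds the treewidth. For the lower bound, G contains the cycle 1–4–7–6–1, so G is not a forest; only forests have treewidth ≤ 1, hence tw(G) ≥ 2. Combining the bounds, tw(G) = 2.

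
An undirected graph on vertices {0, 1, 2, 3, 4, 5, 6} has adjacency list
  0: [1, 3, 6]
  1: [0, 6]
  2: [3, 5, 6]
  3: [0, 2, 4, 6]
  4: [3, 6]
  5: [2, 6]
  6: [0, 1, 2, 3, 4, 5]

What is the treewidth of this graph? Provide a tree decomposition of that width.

Treewidth 2.
One such decomposition:
Bags: B1 = {2, 3, 6}  B2 = {2, 5, 6}  B3 = {0, 3, 6}  B4 = {3, 4, 6}  B5 = {0, 1, 6}
Tree: B1–B2, B1–B3, B1–B4, B3–B5

Every bag has size at most 3, so the width is 3 − 1 = 2 and tw(G) ≤ 2. On the other hand G contains the 3-clique {0, 1, 6}. A clique must lie in a single bag of any decomposition, so no decomposition can have width below 2. Combining the bounds, tw(G) = 2.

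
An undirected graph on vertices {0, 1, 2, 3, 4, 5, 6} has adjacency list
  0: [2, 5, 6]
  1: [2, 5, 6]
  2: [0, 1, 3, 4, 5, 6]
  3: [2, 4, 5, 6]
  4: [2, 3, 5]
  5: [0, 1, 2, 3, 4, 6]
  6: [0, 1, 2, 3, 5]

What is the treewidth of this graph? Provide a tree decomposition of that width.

Each bag holds 4 vertices, so the decomposition has width 3, which upper-bounds the treewidth. On the other hand G contains the 4-clique {2, 3, 4, 5}. A clique must lie in a single bag of any decomposition, so no decomposition can have width below 3. The upper and lower bounds meet at 3, so that is the treewidth.

Treewidth 3.
Bags: B1 = {0, 2, 5, 6}  B2 = {2, 3, 5, 6}  B3 = {2, 3, 4, 5}  B4 = {1, 2, 5, 6}
Tree: B1–B2, B2–B3, B1–B4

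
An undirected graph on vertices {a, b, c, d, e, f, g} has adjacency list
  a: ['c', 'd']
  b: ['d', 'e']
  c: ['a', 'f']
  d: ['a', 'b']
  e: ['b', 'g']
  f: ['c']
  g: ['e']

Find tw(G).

1

A width-1 tree decomposition is:
Bags: B1 = {c, f}  B2 = {a, c}  B3 = {a, d}  B4 = {b, d}  B5 = {b, e}  B6 = {e, g}
Tree: B1–B2, B2–B3, B3–B4, B4–B5, B5–B6
Every bag has size at most 2, so the width is 2 − 1 = 1 and tw(G) ≤ 1. Since G has at least one edge (e.g. f–c), it is not an edgeless graph, so tw(G) ≥ 1. Combining the bounds, tw(G) = 1.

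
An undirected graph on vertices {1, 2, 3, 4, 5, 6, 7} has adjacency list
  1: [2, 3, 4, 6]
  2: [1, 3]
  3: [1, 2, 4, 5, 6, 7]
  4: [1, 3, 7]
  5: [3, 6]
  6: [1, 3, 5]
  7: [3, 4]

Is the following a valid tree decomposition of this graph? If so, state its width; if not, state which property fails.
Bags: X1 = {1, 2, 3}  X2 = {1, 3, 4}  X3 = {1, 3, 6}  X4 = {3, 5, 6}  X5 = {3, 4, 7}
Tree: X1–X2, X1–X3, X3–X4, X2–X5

Yes; width 2.

Vertex coverage: the bags together contain {1, 2, 3, 4, 5, 6, 7}, the full vertex set. Edge coverage: each edge of G has both endpoints in at least one bag. Running intersection: for every vertex, the bags containing it form a connected subtree. All three properties hold, so this is a valid tree decomposition of width max|bag| − 1 = 2, and hence tw(G) ≤ 2.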